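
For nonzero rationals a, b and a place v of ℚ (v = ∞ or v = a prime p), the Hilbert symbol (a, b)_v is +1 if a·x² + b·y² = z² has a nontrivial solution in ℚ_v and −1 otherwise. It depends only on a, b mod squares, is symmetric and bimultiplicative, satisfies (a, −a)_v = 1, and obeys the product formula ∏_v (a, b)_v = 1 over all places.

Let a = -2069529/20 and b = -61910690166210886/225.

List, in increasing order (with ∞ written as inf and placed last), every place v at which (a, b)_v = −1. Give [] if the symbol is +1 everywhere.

[2, 3, 11, 17, 19, inf]

Mod squares: a ≡ -35805, b ≡ -310726. Check v ∈ {∞, 2, 3, 5, 7, 11, 13, 17, 19, 31, 37}.
v=13: a=13^0·(≡12), b=13^1·(≡11) mod 13; (12|13)=+1, (11|13)=-1; (−1)^{0·1·6}·(+1)^1·(-1)^0 = +1.
v=31: a=31^1·(≡24), b=31^2·(≡18) mod 31; (24|31)=-1, (18|31)=+1; (−1)^{1·2·15}·(-1)^2·(+1)^1 = +1.
v=2: v_2(a)=-2, v_2(b)=1; units ≡ 3, 5 (mod 8); ε·ε+αω+βω = 1·0+-2·1+1·1 ≡ 1  ⇒  (a,b)_2 = -1.
v=11: a=11^1·(≡3), b=11^4·(≡2) mod 11; (3|11)=+1, (2|11)=-1; (−1)^{1·4·5}·(+1)^4·(-1)^1 = -1.
v=5: a=5^-1·(≡4), b=5^-2·(≡1) mod 5; (4|5)=+1, (1|5)=+1; (−1)^{-1·-2·2}·(+1)^-2·(+1)^-1 = +1.
v=7: a=7^1·(≡2), b=7^2·(≡1) mod 7; (2|7)=+1, (1|7)=+1; (−1)^{1·2·3}·(+1)^2·(+1)^1 = +1.
v=3: a=3^1·(≡2), b=3^-2·(≡2) mod 3; (2|3)=-1, (2|3)=-1; (−1)^{1·-2·1}·(-1)^-2·(-1)^1 = -1.
v=17: a=17^2·(≡10), b=17^3·(≡3) mod 17; (10|17)=-1, (3|17)=-1; (−1)^{2·3·8}·(-1)^3·(-1)^2 = -1.
v=37: a=37^0·(≡7), b=37^1·(≡25) mod 37; (7|37)=+1, (25|37)=+1; (−1)^{0·1·18}·(+1)^1·(+1)^0 = +1.
v=∞: -35805 < 0 and -310726 < 0  ⇒  (a,b)_∞ = -1.
v=19: a=19^0·(≡8), b=19^1·(≡6) mod 19; (8|19)=-1, (6|19)=+1; (−1)^{0·1·9}·(-1)^1·(+1)^0 = -1.
Ram(-35805, -310726) = {2, 3, 11, 17, 19, ∞}; no ℚ_2-point on the conic.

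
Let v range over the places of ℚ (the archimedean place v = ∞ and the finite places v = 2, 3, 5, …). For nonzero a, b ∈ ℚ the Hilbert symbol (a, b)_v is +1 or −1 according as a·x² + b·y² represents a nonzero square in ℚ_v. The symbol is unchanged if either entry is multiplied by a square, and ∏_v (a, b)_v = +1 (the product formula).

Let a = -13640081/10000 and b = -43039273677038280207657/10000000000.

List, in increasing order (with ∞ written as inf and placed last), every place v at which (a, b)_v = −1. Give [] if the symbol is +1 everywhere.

Mod squares: a ≡ -5681, b ≡ -29393. Check v ∈ {∞, 2, 3, 5, 7, 13, 17, 19, 23}.
v=∞: -5681 < 0 and -29393 < 0  ⇒  (a,b)_∞ = -1.
v=3: a=3^0·(≡1), b=3^6·(≡1) mod 3; (1|3)=+1, (1|3)=+1; (−1)^{0·6·1}·(+1)^6·(+1)^0 = +1.
v=19: a=19^1·(≡9), b=19^3·(≡17) mod 19; (9|19)=+1, (17|19)=+1; (−1)^{1·3·9}·(+1)^3·(+1)^1 = -1.
v=13: a=13^1·(≡2), b=13^3·(≡3) mod 13; (2|13)=-1, (3|13)=+1; (−1)^{1·3·6}·(-1)^3·(+1)^1 = -1.
v=7: a=7^4·(≡6), b=7^7·(≡2) mod 7; (6|7)=-1, (2|7)=+1; (−1)^{4·7·3}·(-1)^7·(+1)^4 = -1.
v=5: a=5^-4·(≡4), b=5^-10·(≡2) mod 5; (4|5)=+1, (2|5)=-1; (−1)^{-4·-10·2}·(+1)^-10·(-1)^-4 = +1.
v=23: a=23^1·(≡3), b=23^4·(≡6) mod 23; (3|23)=+1, (6|23)=+1; (−1)^{1·4·11}·(+1)^4·(+1)^1 = +1.
v=2: v_2(a)=-4, v_2(b)=-10; units ≡ 7, 7 (mod 8); ε·ε+αω+βω = 1·1+-4·0+-10·0 ≡ 1  ⇒  (a,b)_2 = -1.
v=17: a=17^0·(≡14), b=17^1·(≡6) mod 17; (14|17)=-1, (6|17)=-1; (−1)^{0·1·8}·(-1)^1·(-1)^0 = -1.
(-5681, -29393 / ℚ) ramifies at {2, 7, 13, 17, 19, ∞}: a division algebra.

[2, 7, 13, 17, 19, inf]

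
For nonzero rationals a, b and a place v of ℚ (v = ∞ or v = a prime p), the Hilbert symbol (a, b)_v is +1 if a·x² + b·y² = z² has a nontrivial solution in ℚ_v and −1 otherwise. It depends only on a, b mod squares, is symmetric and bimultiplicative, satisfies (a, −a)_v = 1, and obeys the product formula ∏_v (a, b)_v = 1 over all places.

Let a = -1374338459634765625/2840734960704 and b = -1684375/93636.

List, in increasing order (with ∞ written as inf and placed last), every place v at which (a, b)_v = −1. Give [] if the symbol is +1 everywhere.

Mod squares: a ≡ -13585, b ≡ -55. Check v ∈ {∞, 2, 3, 5, 7, 11, 13, 17, 19}.
v=5: a=5^9·(≡3), b=5^5·(≡1) mod 5; (3|5)=-1, (1|5)=+1; (−1)^{9·5·2}·(-1)^5·(+1)^9 = -1.
v=2: v_2(a)=-6, v_2(b)=-2; units ≡ 7, 1 (mod 8); ε·ε+αω+βω = 1·0+-6·0+-2·0 ≡ 0  ⇒  (a,b)_2 = +1.
v=17: a=17^-4·(≡4), b=17^-2·(≡2) mod 17; (4|17)=+1, (2|17)=+1; (−1)^{-4·-2·8}·(+1)^-2·(+1)^-4 = +1.
v=3: a=3^-12·(≡2), b=3^-4·(≡2) mod 3; (2|3)=-1, (2|3)=-1; (−1)^{-12·-4·1}·(-1)^-4·(-1)^-12 = +1.
v=∞: -13585 < 0 and -55 < 0  ⇒  (a,b)_∞ = -1.
v=7: a=7^2·(≡4), b=7^2·(≡4) mod 7; (4|7)=+1, (4|7)=+1; (−1)^{2·2·3}·(+1)^2·(+1)^2 = +1.
v=19: a=19^3·(≡17), b=19^0·(≡8) mod 19; (17|19)=+1, (8|19)=-1; (−1)^{3·0·9}·(+1)^0·(-1)^3 = -1.
v=13: a=13^1·(≡2), b=13^0·(≡10) mod 13; (2|13)=-1, (10|13)=+1; (−1)^{1·0·6}·(-1)^0·(+1)^1 = +1.
v=11: a=11^5·(≡7), b=11^1·(≡7) mod 11; (7|11)=-1, (7|11)=-1; (−1)^{5·1·5}·(-1)^1·(-1)^5 = -1.
(-13585, -55 / ℚ) ramifies at {5, 11, 19, ∞}: a division algebra.

[5, 11, 19, inf]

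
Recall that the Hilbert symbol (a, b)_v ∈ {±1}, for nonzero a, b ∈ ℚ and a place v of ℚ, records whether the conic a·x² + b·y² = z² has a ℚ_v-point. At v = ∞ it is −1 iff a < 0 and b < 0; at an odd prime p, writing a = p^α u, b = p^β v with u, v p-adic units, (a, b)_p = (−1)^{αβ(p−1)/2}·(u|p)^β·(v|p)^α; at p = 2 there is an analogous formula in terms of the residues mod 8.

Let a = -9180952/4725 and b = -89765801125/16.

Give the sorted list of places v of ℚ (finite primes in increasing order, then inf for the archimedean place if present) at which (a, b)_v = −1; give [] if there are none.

(a, b) ≡ (-462, -5005) mod (ℚ^×)²; places V = {2, 3, 5, 7, 11, 13, 17, 19, ∞}.
(a,b)_3: α=-3, u≡2; β=0, v≡2 (mod 3); (2|3)=-1, (2|3)=-1; sign (−1)^0·-1^0·-1^-3 = -1.
(a,b)_7: α=-1, u≡1; β=3, v≡6 (mod 7); (1|7)=+1, (6|7)=-1; sign (−1)^1·+1^3·-1^-1 = +1.
(a,b)_17: α=2, u≡12; β=0, v≡11 (mod 17); (12|17)=-1, (11|17)=-1; sign (−1)^0·-1^0·-1^2 = +1.
(a,b)_13: α=0, u≡2; β=1, v≡2 (mod 13); (2|13)=-1, (2|13)=-1; sign (−1)^0·-1^1·-1^0 = -1.
(a,b)_19: α=2, u≡8; β=0, v≡17 (mod 19); (8|19)=-1, (17|19)=+1; sign (−1)^0·-1^0·+1^2 = +1.
(a,b)_2: α=3, β=-4; u≡1, v≡3 (mod 8); ε(u)ε(v)=0·1, αω(v)=3·1, βω(u)=-4·0; sum ≡ 1  ⇒  -1.
(a,b)_∞: sgn(-462)=−, sgn(-5005)=−, so -1.
(a,b)_11: α=1, u≡8; β=5, v≡10 (mod 11); (8|11)=-1, (10|11)=-1; sign (−1)^1·-1^5·-1^1 = -1.
(a,b)_5: α=-2, u≡2; β=3, v≡1 (mod 5); (2|5)=-1, (1|5)=+1; sign (−1)^0·-1^3·+1^-2 = -1.
(-462, -5005 / ℚ) ramifies at {2, 3, 5, 11, 13, ∞}: a division algebra.

[2, 3, 5, 11, 13, inf]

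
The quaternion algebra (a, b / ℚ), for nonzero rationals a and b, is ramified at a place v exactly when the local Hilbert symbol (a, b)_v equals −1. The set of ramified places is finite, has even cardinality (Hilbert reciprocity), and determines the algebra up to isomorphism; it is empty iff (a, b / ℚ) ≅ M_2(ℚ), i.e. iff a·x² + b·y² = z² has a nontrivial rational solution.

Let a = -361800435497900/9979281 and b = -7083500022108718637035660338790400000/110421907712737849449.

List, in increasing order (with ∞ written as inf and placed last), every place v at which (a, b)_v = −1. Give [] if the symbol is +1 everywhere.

(a, b) ≡ (-3059, -35) mod (ℚ^×)²; places V = {2, 3, 5, 7, 13, 17, 19, 23, ∞}.
(a,b)_23: α=1, u≡11; β=2, v≡19 (mod 23); (11|23)=-1, (19|23)=-1; sign (−1)^0·-1^2·-1^1 = -1.
(a,b)_7: α=3, u≡2; β=5, v≡1 (mod 7); (2|7)=+1, (1|7)=+1; sign (−1)^1·+1^5·+1^3 = -1.
(a,b)_2: α=2, β=22; u≡5, v≡5 (mod 8); ε(u)ε(v)=0·0, αω(v)=2·1, βω(u)=22·1; sum ≡ 0  ⇒  +1.
(a,b)_3: α=-10, u≡1; β=-28, v≡1 (mod 3); (1|3)=+1, (1|3)=+1; sign (−1)^0·+1^-28·+1^-10 = +1.
(a,b)_13: α=-2, u≡10; β=-6, v≡4 (mod 13); (10|13)=+1, (4|13)=+1; sign (−1)^0·+1^-6·+1^-2 = +1.
(a,b)_5: α=2, u≡4; β=5, v≡3 (mod 5); (4|5)=+1, (3|5)=-1; sign (−1)^0·+1^5·-1^2 = +1.
(a,b)_∞: sgn(-3059)=−, sgn(-35)=−, so -1.
(a,b)_17: α=6, u≡8; β=14, v≡9 (mod 17); (8|17)=+1, (9|17)=+1; sign (−1)^0·+1^14·+1^6 = +1.
(a,b)_19: α=1, u≡2; β=2, v≡10 (mod 19); (2|19)=-1, (10|19)=-1; sign (−1)^0·-1^2·-1^1 = -1.
Ram(-3059, -35) = {7, 19, 23, ∞}; no ℚ_7-point on the conic.

[7, 19, 23, inf]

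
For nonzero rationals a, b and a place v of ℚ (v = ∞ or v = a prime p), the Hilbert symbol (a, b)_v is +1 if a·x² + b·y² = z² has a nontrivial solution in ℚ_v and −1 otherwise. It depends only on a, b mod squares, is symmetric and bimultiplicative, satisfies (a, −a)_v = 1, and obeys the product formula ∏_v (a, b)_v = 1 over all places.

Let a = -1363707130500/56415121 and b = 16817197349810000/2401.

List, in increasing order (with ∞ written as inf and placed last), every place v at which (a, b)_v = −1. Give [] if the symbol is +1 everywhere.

[11, 17, 23, 29]

Mod squares: a ≡ -230945, b ≡ 95381. Check v ∈ {∞, 2, 3, 5, 7, 11, 13, 17, 19, 23, 29, 37}.
v=17: a=17^1·(≡13), b=17^2·(≡7) mod 17; (13|17)=+1, (7|17)=-1; (−1)^{1·2·8}·(+1)^2·(-1)^1 = -1.
v=23: a=23^0·(≡7), b=23^1·(≡20) mod 23; (7|23)=-1, (20|23)=-1; (−1)^{0·1·11}·(-1)^1·(-1)^0 = -1.
v=11: a=11^1·(≡1), b=11^1·(≡9) mod 11; (1|11)=+1, (9|11)=+1; (−1)^{1·1·5}·(+1)^1·(+1)^1 = -1.
v=7: a=7^-2·(≡5), b=7^-4·(≡3) mod 7; (5|7)=-1, (3|7)=-1; (−1)^{-2·-4·3}·(-1)^-4·(-1)^-2 = +1.
v=19: a=19^1·(≡9), b=19^2·(≡4) mod 19; (9|19)=+1, (4|19)=+1; (−1)^{1·2·9}·(+1)^2·(+1)^1 = +1.
v=∞: -230945 < 0 and 95381 > 0  ⇒  (a,b)_∞ = +1.
v=2: v_2(a)=2, v_2(b)=4; units ≡ 7, 5 (mod 8); ε·ε+αω+βω = 1·0+2·1+4·0 ≡ 0  ⇒  (a,b)_2 = +1.
v=37: a=37^-2·(≡4), b=37^0·(≡17) mod 37; (4|37)=+1, (17|37)=-1; (−1)^{-2·0·18}·(+1)^0·(-1)^-2 = +1.
v=3: a=3^10·(≡1), b=3^0·(≡2) mod 3; (1|3)=+1, (2|3)=-1; (−1)^{10·0·1}·(+1)^0·(-1)^10 = +1.
v=13: a=13^1·(≡5), b=13^3·(≡11) mod 13; (5|13)=-1, (11|13)=-1; (−1)^{1·3·6}·(-1)^3·(-1)^1 = +1.
v=5: a=5^3·(≡1), b=5^4·(≡1) mod 5; (1|5)=+1, (1|5)=+1; (−1)^{3·4·2}·(+1)^4·(+1)^3 = +1.
v=29: a=29^-2·(≡12), b=29^1·(≡12) mod 29; (12|29)=-1, (12|29)=-1; (−1)^{-2·1·14}·(-1)^1·(-1)^-2 = -1.
(-230945, 95381 / ℚ) ramifies at {11, 17, 23, 29}: a division algebra.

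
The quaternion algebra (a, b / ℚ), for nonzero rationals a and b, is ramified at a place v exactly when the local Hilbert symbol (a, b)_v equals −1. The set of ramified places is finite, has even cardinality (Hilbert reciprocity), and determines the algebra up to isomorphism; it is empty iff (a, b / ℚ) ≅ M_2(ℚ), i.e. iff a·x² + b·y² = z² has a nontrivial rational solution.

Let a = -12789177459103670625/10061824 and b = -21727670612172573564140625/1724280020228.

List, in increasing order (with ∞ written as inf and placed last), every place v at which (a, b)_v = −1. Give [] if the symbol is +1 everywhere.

Mod squares: a ≡ -9282, b ≡ -36465. Check v ∈ {∞, 2, 3, 5, 7, 11, 13, 17, 19, 29, 31}.
v=∞: -9282 < 0 and -36465 < 0  ⇒  (a,b)_∞ = -1.
v=7: a=7^3·(≡1), b=7^2·(≡5) mod 7; (1|7)=+1, (5|7)=-1; (−1)^{3·2·3}·(+1)^2·(-1)^3 = -1.
v=29: a=29^0·(≡2), b=29^-2·(≡14) mod 29; (2|29)=-1, (14|29)=-1; (−1)^{0·-2·14}·(-1)^-2·(-1)^0 = +1.
v=11: a=11^2·(≡2), b=11^3·(≡10) mod 11; (2|11)=-1, (10|11)=-1; (−1)^{2·3·5}·(-1)^3·(-1)^2 = -1.
v=3: a=3^5·(≡2), b=3^7·(≡1) mod 3; (2|3)=-1, (1|3)=+1; (−1)^{5·7·1}·(-1)^7·(+1)^5 = +1.
v=13: a=13^3·(≡9), b=13^3·(≡9) mod 13; (9|13)=+1, (9|13)=+1; (−1)^{3·3·6}·(+1)^3·(+1)^3 = +1.
v=5: a=5^4·(≡3), b=5^7·(≡3) mod 5; (3|5)=-1, (3|5)=-1; (−1)^{4·7·2}·(-1)^7·(-1)^4 = -1.
v=17: a=17^-3·(≡15), b=17^-5·(≡12) mod 17; (15|17)=+1, (12|17)=-1; (−1)^{-3·-5·8}·(+1)^-5·(-1)^-3 = -1.
v=2: v_2(a)=-11, v_2(b)=-2; units ≡ 7, 7 (mod 8); ε·ε+αω+βω = 1·1+-11·0+-2·0 ≡ 1  ⇒  (a,b)_2 = -1.
v=19: a=19^0·(≡5), b=19^-2·(≡18) mod 19; (5|19)=+1, (18|19)=-1; (−1)^{0·-2·9}·(+1)^-2·(-1)^0 = +1.
v=31: a=31^4·(≡20), b=31^6·(≡3) mod 31; (20|31)=+1, (3|31)=-1; (−1)^{4·6·15}·(+1)^6·(-1)^4 = +1.
Ram(-9282, -36465) = {2, 5, 7, 11, 17, ∞}; no ℚ_2-point on the conic.

[2, 5, 7, 11, 17, inf]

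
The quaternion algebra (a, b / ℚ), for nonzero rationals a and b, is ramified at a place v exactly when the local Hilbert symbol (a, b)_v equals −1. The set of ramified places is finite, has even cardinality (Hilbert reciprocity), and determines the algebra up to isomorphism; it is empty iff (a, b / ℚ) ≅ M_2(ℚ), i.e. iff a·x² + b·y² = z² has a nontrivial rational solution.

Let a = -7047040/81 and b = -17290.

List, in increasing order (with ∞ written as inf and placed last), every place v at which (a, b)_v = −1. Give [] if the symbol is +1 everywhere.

[2, 13, 19, inf]

Mod squares: a ≡ -910, b ≡ -17290. Check v ∈ {∞, 2, 3, 5, 7, 11, 13, 19}.
v=3: a=3^-4·(≡2), b=3^0·(≡2) mod 3; (2|3)=-1, (2|3)=-1; (−1)^{-4·0·1}·(-1)^0·(-1)^-4 = +1.
v=11: a=11^2·(≡4), b=11^0·(≡2) mod 11; (4|11)=+1, (2|11)=-1; (−1)^{2·0·5}·(+1)^0·(-1)^2 = +1.
v=7: a=7^1·(≡5), b=7^1·(≡1) mod 7; (5|7)=-1, (1|7)=+1; (−1)^{1·1·3}·(-1)^1·(+1)^1 = +1.
v=∞: -910 < 0 and -17290 < 0  ⇒  (a,b)_∞ = -1.
v=19: a=19^0·(≡12), b=19^1·(≡2) mod 19; (12|19)=-1, (2|19)=-1; (−1)^{0·1·9}·(-1)^1·(-1)^0 = -1.
v=5: a=5^1·(≡2), b=5^1·(≡2) mod 5; (2|5)=-1, (2|5)=-1; (−1)^{1·1·2}·(-1)^1·(-1)^1 = +1.
v=2: v_2(a)=7, v_2(b)=1; units ≡ 1, 3 (mod 8); ε·ε+αω+βω = 0·1+7·1+1·0 ≡ 1  ⇒  (a,b)_2 = -1.
v=13: a=13^1·(≡11), b=13^1·(≡9) mod 13; (11|13)=-1, (9|13)=+1; (−1)^{1·1·6}·(-1)^1·(+1)^1 = -1.
Ram(-910, -17290) = {2, 13, 19, ∞}; no ℚ_2-point on the conic.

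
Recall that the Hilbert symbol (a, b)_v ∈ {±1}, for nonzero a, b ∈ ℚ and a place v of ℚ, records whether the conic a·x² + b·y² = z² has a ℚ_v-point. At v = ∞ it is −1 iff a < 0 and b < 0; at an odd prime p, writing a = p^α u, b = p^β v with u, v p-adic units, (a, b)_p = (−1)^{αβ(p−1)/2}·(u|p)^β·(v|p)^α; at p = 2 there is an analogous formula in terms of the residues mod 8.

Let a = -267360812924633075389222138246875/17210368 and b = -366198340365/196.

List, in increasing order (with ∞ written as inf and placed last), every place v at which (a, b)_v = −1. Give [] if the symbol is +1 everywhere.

Mod squares: a ≡ -85085, b ≡ -85. Check v ∈ {∞, 2, 3, 5, 7, 11, 13, 17}.
v=13: a=13^5·(≡11), b=13^2·(≡7) mod 13; (11|13)=-1, (7|13)=-1; (−1)^{5·2·6}·(-1)^2·(-1)^5 = -1.
v=11: a=11^5·(≡3), b=11^2·(≡1) mod 11; (3|11)=+1, (1|11)=+1; (−1)^{5·2·5}·(+1)^2·(+1)^5 = +1.
v=17: a=17^7·(≡14), b=17^3·(≡11) mod 17; (14|17)=-1, (11|17)=-1; (−1)^{7·3·8}·(-1)^3·(-1)^7 = +1.
v=2: v_2(a)=-10, v_2(b)=-2; units ≡ 3, 3 (mod 8); ε·ε+αω+βω = 1·1+-10·1+-2·1 ≡ 1  ⇒  (a,b)_2 = -1.
v=3: a=3^20·(≡1), b=3^6·(≡2) mod 3; (1|3)=+1, (2|3)=-1; (−1)^{20·6·1}·(+1)^6·(-1)^20 = +1.
v=5: a=5^5·(≡2), b=5^1·(≡2) mod 5; (2|5)=-1, (2|5)=-1; (−1)^{5·1·2}·(-1)^1·(-1)^5 = +1.
v=∞: -85085 < 0 and -85 < 0  ⇒  (a,b)_∞ = -1.
v=7: a=7^-5·(≡4), b=7^-2·(≡6) mod 7; (4|7)=+1, (6|7)=-1; (−1)^{-5·-2·3}·(+1)^-2·(-1)^-5 = -1.
|Ram(-85085, -85)| = 4, even; anisotropic at {2, 7, 13, ∞}.

[2, 7, 13, inf]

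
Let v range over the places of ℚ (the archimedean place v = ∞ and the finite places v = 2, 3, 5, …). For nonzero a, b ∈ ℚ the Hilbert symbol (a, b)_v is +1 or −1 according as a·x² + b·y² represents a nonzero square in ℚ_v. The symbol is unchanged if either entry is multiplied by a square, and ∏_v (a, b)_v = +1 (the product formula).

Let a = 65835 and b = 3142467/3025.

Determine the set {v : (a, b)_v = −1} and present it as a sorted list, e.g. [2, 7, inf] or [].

[2, 5, 7, 17, 19, 47]

Mod squares: a ≡ 7315, b ≡ 349163. Check v ∈ {∞, 2, 3, 5, 7, 11, 17, 19, 23, 47}.
v=23: a=23^0·(≡9), b=23^1·(≡18) mod 23; (9|23)=+1, (18|23)=+1; (−1)^{0·1·11}·(+1)^1·(+1)^0 = +1.
v=2: v_2(a)=0, v_2(b)=0; units ≡ 3, 3 (mod 8); ε·ε+αω+βω = 1·1+0·1+0·1 ≡ 1  ⇒  (a,b)_2 = -1.
v=3: a=3^2·(≡1), b=3^2·(≡2) mod 3; (1|3)=+1, (2|3)=-1; (−1)^{2·2·1}·(+1)^2·(-1)^2 = +1.
v=19: a=19^1·(≡7), b=19^1·(≡9) mod 19; (7|19)=+1, (9|19)=+1; (−1)^{1·1·9}·(+1)^1·(+1)^1 = -1.
v=17: a=17^0·(≡11), b=17^1·(≡7) mod 17; (11|17)=-1, (7|17)=-1; (−1)^{0·1·8}·(-1)^1·(-1)^0 = -1.
v=5: a=5^1·(≡2), b=5^-2·(≡2) mod 5; (2|5)=-1, (2|5)=-1; (−1)^{1·-2·2}·(-1)^-2·(-1)^1 = -1.
v=7: a=7^1·(≡4), b=7^0·(≡6) mod 7; (4|7)=+1, (6|7)=-1; (−1)^{1·0·3}·(+1)^0·(-1)^1 = -1.
v=11: a=11^1·(≡1), b=11^-2·(≡3) mod 11; (1|11)=+1, (3|11)=+1; (−1)^{1·-2·5}·(+1)^-2·(+1)^1 = +1.
v=∞: 7315 > 0 and 349163 > 0  ⇒  (a,b)_∞ = +1.
v=47: a=47^0·(≡35), b=47^1·(≡32) mod 47; (35|47)=-1, (32|47)=+1; (−1)^{0·1·23}·(-1)^1·(+1)^0 = -1.
Ram(7315, 349163) = {2, 5, 7, 17, 19, 47}; no ℚ_2-point on the conic.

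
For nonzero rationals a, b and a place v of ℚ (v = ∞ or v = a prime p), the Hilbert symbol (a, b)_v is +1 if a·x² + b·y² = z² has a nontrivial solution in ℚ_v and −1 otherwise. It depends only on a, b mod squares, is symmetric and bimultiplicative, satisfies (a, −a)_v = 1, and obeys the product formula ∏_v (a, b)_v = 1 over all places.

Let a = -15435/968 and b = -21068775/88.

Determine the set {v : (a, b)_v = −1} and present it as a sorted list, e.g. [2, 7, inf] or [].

[3, 5, 7, 11, 13, inf]

Mod squares: a ≡ -70, b ≡ -858. Check v ∈ {∞, 2, 3, 5, 7, 11, 13}.
v=∞: -70 < 0 and -858 < 0  ⇒  (a,b)_∞ = -1.
v=13: a=13^0·(≡8), b=13^1·(≡10) mod 13; (8|13)=-1, (10|13)=+1; (−1)^{0·1·6}·(-1)^1·(+1)^0 = -1.
v=5: a=5^1·(≡1), b=5^2·(≡3) mod 5; (1|5)=+1, (3|5)=-1; (−1)^{1·2·2}·(+1)^2·(-1)^1 = -1.
v=7: a=7^3·(≡2), b=7^4·(≡6) mod 7; (2|7)=+1, (6|7)=-1; (−1)^{3·4·3}·(+1)^4·(-1)^3 = -1.
v=11: a=11^-2·(≡8), b=11^-1·(≡8) mod 11; (8|11)=-1, (8|11)=-1; (−1)^{-2·-1·5}·(-1)^-1·(-1)^-2 = -1.
v=2: v_2(a)=-3, v_2(b)=-3; units ≡ 5, 3 (mod 8); ε·ε+αω+βω = 0·1+-3·1+-3·1 ≡ 0  ⇒  (a,b)_2 = +1.
v=3: a=3^2·(≡2), b=3^3·(≡2) mod 3; (2|3)=-1, (2|3)=-1; (−1)^{2·3·1}·(-1)^3·(-1)^2 = -1.
Ram(-70, -858) = {3, 5, 7, 11, 13, ∞}; no ℚ_3-point on the conic.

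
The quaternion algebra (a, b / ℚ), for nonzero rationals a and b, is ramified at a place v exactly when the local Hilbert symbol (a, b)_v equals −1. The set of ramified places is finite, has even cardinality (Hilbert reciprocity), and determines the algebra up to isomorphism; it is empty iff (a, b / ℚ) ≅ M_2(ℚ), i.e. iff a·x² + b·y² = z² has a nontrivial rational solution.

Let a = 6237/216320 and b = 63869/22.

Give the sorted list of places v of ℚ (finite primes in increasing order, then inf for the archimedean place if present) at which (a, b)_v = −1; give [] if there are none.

[5, 11, 13, 17]

Mod squares: a ≡ 385, b ≡ 4862. Check v ∈ {∞, 2, 3, 5, 7, 11, 13, 17}.
v=13: a=13^-2·(≡6), b=13^1·(≡10) mod 13; (6|13)=-1, (10|13)=+1; (−1)^{-2·1·6}·(-1)^1·(+1)^-2 = -1.
v=5: a=5^-1·(≡3), b=5^0·(≡2) mod 5; (3|5)=-1, (2|5)=-1; (−1)^{-1·0·2}·(-1)^0·(-1)^-1 = -1.
v=2: v_2(a)=-8, v_2(b)=-1; units ≡ 1, 7 (mod 8); ε·ε+αω+βω = 0·1+-8·0+-1·0 ≡ 0  ⇒  (a,b)_2 = +1.
v=17: a=17^0·(≡14), b=17^3·(≡6) mod 17; (14|17)=-1, (6|17)=-1; (−1)^{0·3·8}·(-1)^3·(-1)^0 = -1.
v=∞: 385 > 0 and 4862 > 0  ⇒  (a,b)_∞ = +1.
v=7: a=7^1·(≡5), b=7^0·(≡1) mod 7; (5|7)=-1, (1|7)=+1; (−1)^{1·0·3}·(-1)^0·(+1)^1 = +1.
v=3: a=3^4·(≡1), b=3^0·(≡2) mod 3; (1|3)=+1, (2|3)=-1; (−1)^{4·0·1}·(+1)^0·(-1)^4 = +1.
v=11: a=11^1·(≡10), b=11^-1·(≡7) mod 11; (10|11)=-1, (7|11)=-1; (−1)^{1·-1·5}·(-1)^-1·(-1)^1 = -1.
Ram(385, 4862) = {5, 11, 13, 17}; no ℚ_5-point on the conic.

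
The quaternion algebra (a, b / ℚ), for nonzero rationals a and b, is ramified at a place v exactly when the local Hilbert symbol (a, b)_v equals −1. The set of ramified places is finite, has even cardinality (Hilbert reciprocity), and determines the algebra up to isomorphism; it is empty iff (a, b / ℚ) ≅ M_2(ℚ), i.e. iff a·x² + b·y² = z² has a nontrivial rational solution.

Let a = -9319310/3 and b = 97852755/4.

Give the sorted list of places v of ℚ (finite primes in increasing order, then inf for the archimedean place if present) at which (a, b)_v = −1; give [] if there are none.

Mod squares: a ≡ -570570, b ≡ 40755. Check v ∈ {∞, 2, 3, 5, 7, 11, 13, 19}.
v=11: a=11^1·(≡7), b=11^1·(≡4) mod 11; (7|11)=-1, (4|11)=+1; (−1)^{1·1·5}·(-1)^1·(+1)^1 = +1.
v=19: a=19^1·(≡11), b=19^1·(≡6) mod 19; (11|19)=+1, (6|19)=+1; (−1)^{1·1·9}·(+1)^1·(+1)^1 = -1.
v=3: a=3^-1·(≡1), b=3^1·(≡1) mod 3; (1|3)=+1, (1|3)=+1; (−1)^{-1·1·1}·(+1)^1·(+1)^-1 = -1.
v=∞: -570570 < 0 and 40755 > 0  ⇒  (a,b)_∞ = +1.
v=13: a=13^1·(≡5), b=13^1·(≡11) mod 13; (5|13)=-1, (11|13)=-1; (−1)^{1·1·6}·(-1)^1·(-1)^1 = +1.
v=2: v_2(a)=1, v_2(b)=-2; units ≡ 3, 3 (mod 8); ε·ε+αω+βω = 1·1+1·1+-2·1 ≡ 0  ⇒  (a,b)_2 = +1.
v=7: a=7^3·(≡6), b=7^4·(≡2) mod 7; (6|7)=-1, (2|7)=+1; (−1)^{3·4·3}·(-1)^4·(+1)^3 = +1.
v=5: a=5^1·(≡1), b=5^1·(≡4) mod 5; (1|5)=+1, (4|5)=+1; (−1)^{1·1·2}·(+1)^1·(+1)^1 = +1.
Ram(-570570, 40755) = {3, 19}; no ℚ_3-point on the conic.

[3, 19]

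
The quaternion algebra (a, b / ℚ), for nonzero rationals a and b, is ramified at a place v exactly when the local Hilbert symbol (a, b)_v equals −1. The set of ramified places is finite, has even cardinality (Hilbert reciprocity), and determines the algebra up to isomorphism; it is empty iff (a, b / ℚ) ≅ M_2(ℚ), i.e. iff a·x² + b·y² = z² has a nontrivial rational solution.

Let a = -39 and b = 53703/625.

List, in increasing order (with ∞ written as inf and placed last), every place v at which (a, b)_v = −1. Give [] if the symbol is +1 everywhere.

[3, 17]

(a, b) ≡ (-39, 663) mod (ℚ^×)²; places V = {2, 3, 5, 13, 17, ∞}.
(a,b)_5: α=0, u≡1; β=-4, v≡3 (mod 5); (1|5)=+1, (3|5)=-1; sign (−1)^0·+1^-4·-1^0 = +1.
(a,b)_17: α=0, u≡12; β=1, v≡5 (mod 17); (12|17)=-1, (5|17)=-1; sign (−1)^0·-1^1·-1^0 = -1.
(a,b)_13: α=1, u≡10; β=1, v≡10 (mod 13); (10|13)=+1, (10|13)=+1; sign (−1)^0·+1^1·+1^1 = +1.
(a,b)_∞: sgn(-39)=−, sgn(663)=+, so +1.
(a,b)_2: α=0, β=0; u≡1, v≡7 (mod 8); ε(u)ε(v)=0·1, αω(v)=0·0, βω(u)=0·0; sum ≡ 0  ⇒  +1.
(a,b)_3: α=1, u≡2; β=5, v≡2 (mod 3); (2|3)=-1, (2|3)=-1; sign (−1)^1·-1^5·-1^1 = -1.
|Ram(-39, 663)| = 2, even; anisotropic at {3, 17}.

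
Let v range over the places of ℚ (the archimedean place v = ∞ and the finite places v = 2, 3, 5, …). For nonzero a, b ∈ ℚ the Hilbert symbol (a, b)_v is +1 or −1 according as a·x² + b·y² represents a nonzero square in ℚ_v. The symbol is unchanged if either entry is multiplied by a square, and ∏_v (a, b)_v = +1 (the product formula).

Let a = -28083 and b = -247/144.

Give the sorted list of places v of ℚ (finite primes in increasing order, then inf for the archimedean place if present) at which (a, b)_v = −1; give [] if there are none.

(a, b) ≡ (-28083, -247) mod (ℚ^×)²; places V = {2, 3, 11, 13, 19, 23, 37, ∞}.
(a,b)_13: α=0, u≡10; β=1, v≡7 (mod 13); (10|13)=+1, (7|13)=-1; sign (−1)^0·+1^1·-1^0 = +1.
(a,b)_23: α=1, u≡21; β=0, v≡1 (mod 23); (21|23)=-1, (1|23)=+1; sign (−1)^0·-1^0·+1^1 = +1.
(a,b)_37: α=1, u≡18; β=0, v≡34 (mod 37); (18|37)=-1, (34|37)=+1; sign (−1)^0·-1^0·+1^1 = +1.
(a,b)_∞: sgn(-28083)=−, sgn(-247)=−, so -1.
(a,b)_11: α=1, u≡10; β=0, v≡6 (mod 11); (10|11)=-1, (6|11)=-1; sign (−1)^0·-1^0·-1^1 = -1.
(a,b)_3: α=1, u≡2; β=-2, v≡2 (mod 3); (2|3)=-1, (2|3)=-1; sign (−1)^0·-1^-2·-1^1 = -1.
(a,b)_2: α=0, β=-4; u≡5, v≡1 (mod 8); ε(u)ε(v)=0·0, αω(v)=0·0, βω(u)=-4·1; sum ≡ 0  ⇒  +1.
(a,b)_19: α=0, u≡18; β=1, v≡4 (mod 19); (18|19)=-1, (4|19)=+1; sign (−1)^0·-1^1·+1^0 = -1.
|Ram(-28083, -247)| = 4, even; anisotropic at {3, 11, 19, ∞}.

[3, 11, 19, inf]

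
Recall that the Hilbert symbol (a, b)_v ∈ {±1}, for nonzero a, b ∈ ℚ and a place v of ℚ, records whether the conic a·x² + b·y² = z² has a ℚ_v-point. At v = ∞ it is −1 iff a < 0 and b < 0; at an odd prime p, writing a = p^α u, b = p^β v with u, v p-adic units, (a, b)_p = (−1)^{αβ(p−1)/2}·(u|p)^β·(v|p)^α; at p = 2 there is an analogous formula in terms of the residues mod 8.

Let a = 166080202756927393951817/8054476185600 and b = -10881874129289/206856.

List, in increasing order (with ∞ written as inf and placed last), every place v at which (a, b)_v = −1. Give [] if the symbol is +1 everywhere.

[17, 23, 29, 41]

Mod squares: a ≡ 24242, b ≡ -1066478306. Check v ∈ {∞, 2, 3, 5, 13, 17, 19, 23, 29, 31, 37, 41}.
v=5: a=5^-2·(≡3), b=5^0·(≡1) mod 5; (3|5)=-1, (1|5)=+1; (−1)^{-2·0·2}·(-1)^0·(+1)^-2 = +1.
v=∞: 24242 > 0 and -1066478306 < 0  ⇒  (a,b)_∞ = +1.
v=17: a=17^-1·(≡9), b=17^-1·(≡10) mod 17; (9|17)=+1, (10|17)=-1; (−1)^{-1·-1·8}·(+1)^-1·(-1)^-1 = -1.
v=29: a=29^2·(≡10), b=29^1·(≡10) mod 29; (10|29)=-1, (10|29)=-1; (−1)^{2·1·14}·(-1)^1·(-1)^2 = -1.
v=3: a=3^-4·(≡2), b=3^-2·(≡1) mod 3; (2|3)=-1, (1|3)=+1; (−1)^{-4·-2·1}·(-1)^-2·(+1)^-4 = +1.
v=2: v_2(a)=-13, v_2(b)=-3; units ≡ 1, 7 (mod 8); ε·ε+αω+βω = 0·1+-13·0+-3·0 ≡ 0  ⇒  (a,b)_2 = +1.
v=23: a=23^1·(≡19), b=23^1·(≡19) mod 23; (19|23)=-1, (19|23)=-1; (−1)^{1·1·11}·(-1)^1·(-1)^1 = -1.
v=31: a=31^5·(≡9), b=31^3·(≡6) mod 31; (9|31)=+1, (6|31)=-1; (−1)^{5·3·15}·(+1)^3·(-1)^5 = +1.
v=19: a=19^4·(≡17), b=19^2·(≡17) mod 19; (17|19)=+1, (17|19)=+1; (−1)^{4·2·9}·(+1)^2·(+1)^4 = +1.
v=41: a=41^2·(≡28), b=41^1·(≡20) mod 41; (28|41)=-1, (20|41)=+1; (−1)^{2·1·20}·(-1)^1·(+1)^2 = -1.
v=37: a=37^2·(≡7), b=37^1·(≡14) mod 37; (7|37)=+1, (14|37)=-1; (−1)^{2·1·18}·(+1)^1·(-1)^2 = +1.
v=13: a=13^-4·(≡4), b=13^-2·(≡3) mod 13; (4|13)=+1, (3|13)=+1; (−1)^{-4·-2·6}·(+1)^-2·(+1)^-4 = +1.
|Ram(24242, -1066478306)| = 4, even; anisotropic at {17, 23, 29, 41}.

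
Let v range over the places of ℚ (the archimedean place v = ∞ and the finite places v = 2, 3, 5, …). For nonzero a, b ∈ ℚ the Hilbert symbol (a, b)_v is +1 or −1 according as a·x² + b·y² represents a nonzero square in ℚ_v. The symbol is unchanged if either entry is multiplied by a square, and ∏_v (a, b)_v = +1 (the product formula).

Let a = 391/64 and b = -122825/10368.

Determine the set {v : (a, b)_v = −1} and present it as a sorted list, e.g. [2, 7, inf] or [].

[2, 17]

(a, b) ≡ (391, -34) mod (ℚ^×)²; places V = {2, 3, 5, 17, 23, ∞}.
(a,b)_2: α=-6, β=-7; u≡7, v≡7 (mod 8); ε(u)ε(v)=1·1, αω(v)=-6·0, βω(u)=-7·0; sum ≡ 1  ⇒  -1.
(a,b)_5: α=0, u≡4; β=2, v≡4 (mod 5); (4|5)=+1, (4|5)=+1; sign (−1)^0·+1^2·+1^0 = +1.
(a,b)_23: α=1, u≡15; β=0, v≡1 (mod 23); (15|23)=-1, (1|23)=+1; sign (−1)^0·-1^0·+1^1 = +1.
(a,b)_∞: sgn(391)=+, sgn(-34)=−, so +1.
(a,b)_17: α=1, u≡7; β=3, v≡4 (mod 17); (7|17)=-1, (4|17)=+1; sign (−1)^0·-1^3·+1^1 = -1.
(a,b)_3: α=0, u≡1; β=-4, v≡2 (mod 3); (1|3)=+1, (2|3)=-1; sign (−1)^0·+1^-4·-1^0 = +1.
Ram(391, -34) = {2, 17}; no ℚ_2-point on the conic.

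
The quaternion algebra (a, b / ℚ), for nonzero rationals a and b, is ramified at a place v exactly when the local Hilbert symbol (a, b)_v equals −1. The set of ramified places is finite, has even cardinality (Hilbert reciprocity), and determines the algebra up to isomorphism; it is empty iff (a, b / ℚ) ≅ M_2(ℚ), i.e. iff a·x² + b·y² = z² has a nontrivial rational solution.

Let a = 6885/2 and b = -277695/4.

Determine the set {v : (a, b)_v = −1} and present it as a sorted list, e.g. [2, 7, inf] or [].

(a, b) ≡ (170, -255) mod (ℚ^×)²; places V = {2, 3, 5, 11, 17, ∞}.
(a,b)_17: α=1, u≡7; β=1, v≡9 (mod 17); (7|17)=-1, (9|17)=+1; sign (−1)^0·-1^1·+1^1 = -1.
(a,b)_11: α=0, u≡5; β=2, v≡1 (mod 11); (5|11)=+1, (1|11)=+1; sign (−1)^0·+1^2·+1^0 = +1.
(a,b)_5: α=1, u≡1; β=1, v≡4 (mod 5); (1|5)=+1, (4|5)=+1; sign (−1)^0·+1^1·+1^1 = +1.
(a,b)_2: α=-1, β=-2; u≡5, v≡1 (mod 8); ε(u)ε(v)=0·0, αω(v)=-1·0, βω(u)=-2·1; sum ≡ 0  ⇒  +1.
(a,b)_∞: sgn(170)=+, sgn(-255)=−, so +1.
(a,b)_3: α=4, u≡2; β=3, v≡2 (mod 3); (2|3)=-1, (2|3)=-1; sign (−1)^0·-1^3·-1^4 = -1.
Ram(170, -255) = {3, 17}; no ℚ_3-point on the conic.

[3, 17]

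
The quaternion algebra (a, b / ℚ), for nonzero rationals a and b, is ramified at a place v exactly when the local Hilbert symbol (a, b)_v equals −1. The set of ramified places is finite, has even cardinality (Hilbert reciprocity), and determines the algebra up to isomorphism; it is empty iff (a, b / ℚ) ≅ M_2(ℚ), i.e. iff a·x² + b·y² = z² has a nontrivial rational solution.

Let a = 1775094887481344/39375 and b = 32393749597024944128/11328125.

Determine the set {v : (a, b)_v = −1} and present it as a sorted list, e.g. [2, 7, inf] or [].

Mod squares: a ≡ 5642, b ≡ 163618. Check v ∈ {∞, 2, 3, 5, 7, 11, 13, 17, 29, 31}.
v=31: a=31^3·(≡29), b=31^5·(≡18) mod 31; (29|31)=-1, (18|31)=+1; (−1)^{3·5·15}·(-1)^5·(+1)^3 = +1.
v=3: a=3^-2·(≡2), b=3^0·(≡1) mod 3; (2|3)=-1, (1|3)=+1; (−1)^{-2·0·1}·(-1)^0·(+1)^-2 = +1.
v=11: a=11^2·(≡10), b=11^2·(≡5) mod 11; (10|11)=-1, (5|11)=+1; (−1)^{2·2·5}·(-1)^2·(+1)^2 = +1.
v=13: a=13^1·(≡11), b=13^1·(≡2) mod 13; (11|13)=-1, (2|13)=-1; (−1)^{1·1·6}·(-1)^1·(-1)^1 = +1.
v=∞: 5642 > 0 and 163618 > 0  ⇒  (a,b)_∞ = +1.
v=7: a=7^-1·(≡4), b=7^3·(≡1) mod 7; (4|7)=+1, (1|7)=+1; (−1)^{-1·3·3}·(+1)^3·(+1)^-1 = -1.
v=5: a=5^-4·(≡3), b=5^-8·(≡2) mod 5; (3|5)=-1, (2|5)=-1; (−1)^{-4·-8·2}·(-1)^-8·(-1)^-4 = +1.
v=17: a=17^2·(≡8), b=17^0·(≡3) mod 17; (8|17)=+1, (3|17)=-1; (−1)^{2·0·8}·(+1)^0·(-1)^2 = +1.
v=29: a=29^0·(≡23), b=29^-1·(≡9) mod 29; (23|29)=+1, (9|29)=+1; (−1)^{0·-1·14}·(+1)^-1·(+1)^0 = +1.
v=2: v_2(a)=17, v_2(b)=21; units ≡ 5, 1 (mod 8); ε·ε+αω+βω = 0·0+17·0+21·1 ≡ 1  ⇒  (a,b)_2 = -1.
Ram(5642, 163618) = {2, 7}; no ℚ_2-point on the conic.

[2, 7]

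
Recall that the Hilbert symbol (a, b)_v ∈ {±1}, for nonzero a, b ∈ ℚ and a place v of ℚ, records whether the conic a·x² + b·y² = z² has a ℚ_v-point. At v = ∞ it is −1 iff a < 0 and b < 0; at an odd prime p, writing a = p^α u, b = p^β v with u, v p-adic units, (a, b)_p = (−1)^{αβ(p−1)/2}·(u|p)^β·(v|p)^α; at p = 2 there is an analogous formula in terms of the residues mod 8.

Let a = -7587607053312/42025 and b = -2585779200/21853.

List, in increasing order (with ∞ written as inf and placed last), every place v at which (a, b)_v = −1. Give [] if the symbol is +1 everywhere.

Mod squares: a ≡ -10164297, b ≡ -16211. Check v ∈ {∞, 2, 3, 5, 11, 13, 19, 29, 41, 43}.
v=41: a=41^-2·(≡26), b=41^-2·(≡2) mod 41; (26|41)=-1, (2|41)=+1; (−1)^{-2·-2·20}·(-1)^-2·(+1)^-2 = +1.
v=5: a=5^-2·(≡3), b=5^2·(≡4) mod 5; (3|5)=-1, (4|5)=+1; (−1)^{-2·2·2}·(-1)^2·(+1)^-2 = +1.
v=29: a=29^1·(≡9), b=29^1·(≡14) mod 29; (9|29)=+1, (14|29)=-1; (−1)^{1·1·14}·(+1)^1·(-1)^1 = -1.
v=43: a=43^1·(≡40), b=43^1·(≡41) mod 43; (40|43)=+1, (41|43)=+1; (−1)^{1·1·21}·(+1)^1·(+1)^1 = -1.
v=13: a=13^1·(≡12), b=13^-1·(≡12) mod 13; (12|13)=+1, (12|13)=+1; (−1)^{1·-1·6}·(+1)^-1·(+1)^1 = +1.
v=3: a=3^7·(≡2), b=3^4·(≡1) mod 3; (2|3)=-1, (1|3)=+1; (−1)^{7·4·1}·(-1)^4·(+1)^7 = +1.
v=19: a=19^1·(≡11), b=19^0·(≡12) mod 19; (11|19)=+1, (12|19)=-1; (−1)^{1·0·9}·(+1)^0·(-1)^1 = -1.
v=2: v_2(a)=10, v_2(b)=10; units ≡ 7, 5 (mod 8); ε·ε+αω+βω = 1·0+10·1+10·0 ≡ 0  ⇒  (a,b)_2 = +1.
v=11: a=11^1·(≡8), b=11^0·(≡1) mod 11; (8|11)=-1, (1|11)=+1; (−1)^{1·0·5}·(-1)^0·(+1)^1 = +1.
v=∞: -10164297 < 0 and -16211 < 0  ⇒  (a,b)_∞ = -1.
(-10164297, -16211 / ℚ) ramifies at {19, 29, 43, ∞}: a division algebra.

[19, 29, 43, inf]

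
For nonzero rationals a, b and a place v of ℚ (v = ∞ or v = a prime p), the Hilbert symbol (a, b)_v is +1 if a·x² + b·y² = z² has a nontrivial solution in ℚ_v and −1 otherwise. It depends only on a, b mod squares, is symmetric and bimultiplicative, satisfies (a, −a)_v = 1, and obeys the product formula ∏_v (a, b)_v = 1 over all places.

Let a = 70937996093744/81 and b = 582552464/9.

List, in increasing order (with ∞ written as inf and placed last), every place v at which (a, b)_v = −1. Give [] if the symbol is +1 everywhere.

(a, b) ≡ (299, 215441) mod (ℚ^×)²; places V = {2, 3, 13, 17, 19, 23, 29, ∞}.
(a,b)_2: α=4, β=4; u≡3, v≡1 (mod 8); ε(u)ε(v)=1·0, αω(v)=4·0, βω(u)=4·1; sum ≡ 0  ⇒  +1.
(a,b)_13: α=3, u≡9; β=2, v≡6 (mod 13); (9|13)=+1, (6|13)=-1; sign (−1)^0·+1^2·-1^3 = -1.
(a,b)_29: α=2, u≡6; β=1, v≡20 (mod 29); (6|29)=+1, (20|29)=+1; sign (−1)^0·+1^1·+1^2 = +1.
(a,b)_17: α=2, u≡5; β=1, v≡16 (mod 17); (5|17)=-1, (16|17)=+1; sign (−1)^0·-1^1·+1^2 = -1.
(a,b)_19: α=2, u≡13; β=1, v≡10 (mod 19); (13|19)=-1, (10|19)=-1; sign (−1)^0·-1^1·-1^2 = -1.
(a,b)_23: α=1, u≡1; β=1, v≡1 (mod 23); (1|23)=+1, (1|23)=+1; sign (−1)^1·+1^1·+1^1 = -1.
(a,b)_∞: sgn(299)=+, sgn(215441)=+, so +1.
(a,b)_3: α=-4, u≡2; β=-2, v≡2 (mod 3); (2|3)=-1, (2|3)=-1; sign (−1)^0·-1^-2·-1^-4 = +1.
Ram(299, 215441) = {13, 17, 19, 23}; no ℚ_13-point on the conic.

[13, 17, 19, 23]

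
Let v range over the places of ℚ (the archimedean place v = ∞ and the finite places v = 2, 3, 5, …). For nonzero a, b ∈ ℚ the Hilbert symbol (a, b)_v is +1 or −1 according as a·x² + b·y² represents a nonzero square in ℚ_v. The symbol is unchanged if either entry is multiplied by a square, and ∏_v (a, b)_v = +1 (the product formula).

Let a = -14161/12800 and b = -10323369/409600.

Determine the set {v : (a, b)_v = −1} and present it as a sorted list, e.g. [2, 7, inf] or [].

Mod squares: a ≡ -2, b ≡ -1. Check v ∈ {∞, 2, 3, 5, 7, 17}.
v=7: a=7^2·(≡3), b=7^2·(≡6) mod 7; (3|7)=-1, (6|7)=-1; (−1)^{2·2·3}·(-1)^2·(-1)^2 = +1.
v=2: v_2(a)=-9, v_2(b)=-14; units ≡ 7, 7 (mod 8); ε·ε+αω+βω = 1·1+-9·0+-14·0 ≡ 1  ⇒  (a,b)_2 = -1.
v=∞: -2 < 0 and -1 < 0  ⇒  (a,b)_∞ = -1.
v=17: a=17^2·(≡15), b=17^2·(≡15) mod 17; (15|17)=+1, (15|17)=+1; (−1)^{2·2·8}·(+1)^2·(+1)^2 = +1.
v=5: a=5^-2·(≡2), b=5^-2·(≡4) mod 5; (2|5)=-1, (4|5)=+1; (−1)^{-2·-2·2}·(-1)^-2·(+1)^-2 = +1.
v=3: a=3^0·(≡1), b=3^6·(≡2) mod 3; (1|3)=+1, (2|3)=-1; (−1)^{0·6·1}·(+1)^6·(-1)^0 = +1.
|Ram(-2, -1)| = 2, even; anisotropic at {2, ∞}.

[2, inf]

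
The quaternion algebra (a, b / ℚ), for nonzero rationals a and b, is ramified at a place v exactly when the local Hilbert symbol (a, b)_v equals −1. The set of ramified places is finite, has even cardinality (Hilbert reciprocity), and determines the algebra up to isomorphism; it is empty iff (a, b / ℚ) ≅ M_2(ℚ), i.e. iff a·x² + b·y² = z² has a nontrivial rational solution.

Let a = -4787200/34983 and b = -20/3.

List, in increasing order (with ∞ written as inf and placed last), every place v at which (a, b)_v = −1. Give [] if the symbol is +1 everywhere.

(a, b) ≡ (-4301, -15) mod (ℚ^×)²; places V = {2, 3, 5, 11, 13, 17, 23, ∞}.
(a,b)_17: α=1, u≡4; β=0, v≡16 (mod 17); (4|17)=+1, (16|17)=+1; sign (−1)^0·+1^0·+1^1 = +1.
(a,b)_5: α=2, u≡4; β=1, v≡2 (mod 5); (4|5)=+1, (2|5)=-1; sign (−1)^0·+1^1·-1^2 = +1.
(a,b)_23: α=-1, u≡22; β=0, v≡1 (mod 23); (22|23)=-1, (1|23)=+1; sign (−1)^0·-1^0·+1^-1 = +1.
(a,b)_2: α=10, β=2; u≡3, v≡1 (mod 8); ε(u)ε(v)=1·0, αω(v)=10·0, βω(u)=2·1; sum ≡ 0  ⇒  +1.
(a,b)_11: α=1, u≡5; β=0, v≡8 (mod 11); (5|11)=+1, (8|11)=-1; sign (−1)^0·+1^0·-1^1 = -1.
(a,b)_13: α=-2, u≡2; β=0, v≡2 (mod 13); (2|13)=-1, (2|13)=-1; sign (−1)^0·-1^0·-1^-2 = +1.
(a,b)_3: α=-2, u≡1; β=-1, v≡1 (mod 3); (1|3)=+1, (1|3)=+1; sign (−1)^0·+1^-1·+1^-2 = +1.
(a,b)_∞: sgn(-4301)=−, sgn(-15)=−, so -1.
|Ram(-4301, -15)| = 2, even; anisotropic at {11, ∞}.

[11, inf]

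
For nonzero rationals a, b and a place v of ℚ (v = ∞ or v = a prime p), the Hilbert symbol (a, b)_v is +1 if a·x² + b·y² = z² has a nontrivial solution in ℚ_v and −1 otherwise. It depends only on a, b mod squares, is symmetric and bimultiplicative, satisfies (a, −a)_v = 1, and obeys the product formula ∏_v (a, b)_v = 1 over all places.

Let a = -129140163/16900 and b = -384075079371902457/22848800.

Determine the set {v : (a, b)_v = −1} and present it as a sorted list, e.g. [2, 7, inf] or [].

[2, 3, 11, inf]

Mod squares: a ≡ -3, b ≡ -66. Check v ∈ {∞, 2, 3, 5, 7, 11, 13, 29}.
v=5: a=5^-2·(≡2), b=5^-2·(≡4) mod 5; (2|5)=-1, (4|5)=+1; (−1)^{-2·-2·2}·(-1)^-2·(+1)^-2 = +1.
v=7: a=7^0·(≡1), b=7^2·(≡1) mod 7; (1|7)=+1, (1|7)=+1; (−1)^{0·2·3}·(+1)^2·(+1)^0 = +1.
v=13: a=13^-2·(≡12), b=13^-4·(≡1) mod 13; (12|13)=+1, (1|13)=+1; (−1)^{-2·-4·6}·(+1)^-4·(+1)^-2 = +1.
v=2: v_2(a)=-2, v_2(b)=-5; units ≡ 5, 7 (mod 8); ε·ε+αω+βω = 0·1+-2·0+-5·1 ≡ 1  ⇒  (a,b)_2 = -1.
v=∞: -3 < 0 and -66 < 0  ⇒  (a,b)_∞ = -1.
v=3: a=3^17·(≡2), b=3^25·(≡2) mod 3; (2|3)=-1, (2|3)=-1; (−1)^{17·25·1}·(-1)^25·(-1)^17 = -1.
v=11: a=11^0·(≡6), b=11^1·(≡9) mod 11; (6|11)=-1, (9|11)=+1; (−1)^{0·1·5}·(-1)^1·(+1)^0 = -1.
v=29: a=29^0·(≡21), b=29^2·(≡18) mod 29; (21|29)=-1, (18|29)=-1; (−1)^{0·2·14}·(-1)^2·(-1)^0 = +1.
|Ram(-3, -66)| = 4, even; anisotropic at {2, 3, 11, ∞}.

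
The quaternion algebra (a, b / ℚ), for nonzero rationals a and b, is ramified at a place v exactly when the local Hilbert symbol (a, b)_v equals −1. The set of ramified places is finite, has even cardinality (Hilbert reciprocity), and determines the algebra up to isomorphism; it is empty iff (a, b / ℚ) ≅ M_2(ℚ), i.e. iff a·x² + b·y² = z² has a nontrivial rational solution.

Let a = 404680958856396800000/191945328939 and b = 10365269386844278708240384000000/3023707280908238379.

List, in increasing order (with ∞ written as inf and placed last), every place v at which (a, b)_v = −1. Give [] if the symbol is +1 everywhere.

Mod squares: a ≡ 455, b ≡ 58786. Check v ∈ {∞, 2, 3, 5, 7, 11, 13, 17, 19}.
v=5: a=5^5·(≡4), b=5^6·(≡4) mod 5; (4|5)=+1, (4|5)=+1; (−1)^{5·6·2}·(+1)^6·(+1)^5 = +1.
v=3: a=3^-16·(≡2), b=3^-24·(≡1) mod 3; (2|3)=-1, (1|3)=+1; (−1)^{-16·-24·1}·(-1)^-24·(+1)^-16 = +1.
v=7: a=7^-3·(≡1), b=7^-7·(≡6) mod 7; (1|7)=+1, (6|7)=-1; (−1)^{-3·-7·3}·(+1)^-7·(-1)^-3 = +1.
v=∞: 455 > 0 and 58786 > 0  ⇒  (a,b)_∞ = +1.
v=11: a=11^0·(≡5), b=11^2·(≡10) mod 11; (5|11)=+1, (10|11)=-1; (−1)^{0·2·5}·(+1)^2·(-1)^0 = +1.
v=19: a=19^2·(≡15), b=19^3·(≡16) mod 19; (15|19)=-1, (16|19)=+1; (−1)^{2·3·9}·(-1)^3·(+1)^2 = -1.
v=2: v_2(a)=32, v_2(b)=49; units ≡ 7, 1 (mod 8); ε·ε+αω+βω = 1·0+32·0+49·0 ≡ 0  ⇒  (a,b)_2 = +1.
v=13: a=13^-1·(≡10), b=13^-1·(≡6) mod 13; (10|13)=+1, (6|13)=-1; (−1)^{-1·-1·6}·(+1)^-1·(-1)^-1 = -1.
v=17: a=17^4·(≡1), b=17^5·(≡7) mod 17; (1|17)=+1, (7|17)=-1; (−1)^{4·5·8}·(+1)^5·(-1)^4 = +1.
|Ram(455, 58786)| = 2, even; anisotropic at {13, 19}.

[13, 19]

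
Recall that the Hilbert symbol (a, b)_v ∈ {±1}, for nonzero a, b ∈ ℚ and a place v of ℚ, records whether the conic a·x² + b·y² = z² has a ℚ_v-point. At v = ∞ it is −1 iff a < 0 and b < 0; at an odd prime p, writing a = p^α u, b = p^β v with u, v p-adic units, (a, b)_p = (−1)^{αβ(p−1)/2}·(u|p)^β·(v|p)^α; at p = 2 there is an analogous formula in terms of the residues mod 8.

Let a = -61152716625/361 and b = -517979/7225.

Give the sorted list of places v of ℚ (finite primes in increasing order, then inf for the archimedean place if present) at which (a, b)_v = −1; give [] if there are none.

[11, 13, 17, inf]

(a, b) ≡ (-36465, -11) mod (ℚ^×)²; places V = {2, 3, 5, 7, 11, 13, 17, 19, 31, 37, ∞}.
(a,b)_17: α=1, u≡6; β=-2, v≡12 (mod 17); (6|17)=-1, (12|17)=-1; sign (−1)^0·-1^-2·-1^1 = -1.
(a,b)_∞: sgn(-36465)=−, sgn(-11)=−, so -1.
(a,b)_11: α=1, u≡7; β=1, v≡10 (mod 11); (7|11)=-1, (10|11)=-1; sign (−1)^1·-1^1·-1^1 = -1.
(a,b)_31: α=0, u≡26; β=2, v≡25 (mod 31); (26|31)=-1, (25|31)=+1; sign (−1)^0·-1^2·+1^0 = +1.
(a,b)_5: α=3, u≡2; β=-2, v≡4 (mod 5); (2|5)=-1, (4|5)=+1; sign (−1)^0·-1^-2·+1^3 = +1.
(a,b)_37: α=2, u≡13; β=0, v≡28 (mod 37); (13|37)=-1, (28|37)=+1; sign (−1)^0·-1^0·+1^2 = +1.
(a,b)_3: α=1, u≡1; β=0, v≡1 (mod 3); (1|3)=+1, (1|3)=+1; sign (−1)^0·+1^0·+1^1 = +1.
(a,b)_7: α=2, u≡6; β=2, v≡6 (mod 7); (6|7)=-1, (6|7)=-1; sign (−1)^0·-1^2·-1^2 = +1.
(a,b)_19: α=-2, u≡2; β=0, v≡15 (mod 19); (2|19)=-1, (15|19)=-1; sign (−1)^0·-1^0·-1^-2 = +1.
(a,b)_2: α=0, β=0; u≡7, v≡5 (mod 8); ε(u)ε(v)=1·0, αω(v)=0·1, βω(u)=0·0; sum ≡ 0  ⇒  +1.
(a,b)_13: α=1, u≡1; β=0, v≡11 (mod 13); (1|13)=+1, (11|13)=-1; sign (−1)^0·+1^0·-1^1 = -1.
Ram(-36465, -11) = {11, 13, 17, ∞}; no ℚ_11-point on the conic.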